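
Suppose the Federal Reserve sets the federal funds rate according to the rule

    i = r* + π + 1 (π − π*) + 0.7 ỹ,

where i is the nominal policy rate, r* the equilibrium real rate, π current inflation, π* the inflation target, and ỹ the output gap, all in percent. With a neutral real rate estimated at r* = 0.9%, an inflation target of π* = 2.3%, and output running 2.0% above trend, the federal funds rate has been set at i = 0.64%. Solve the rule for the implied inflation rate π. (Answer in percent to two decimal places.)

0.32%

Output 2.0% above potential → ỹ = 2.0.
Collecting π: i = r* + (1 + 1) π − 1 π* + 0.7 ỹ
2 π = 0.64 − 0.9 + 1 × 2.3 − 0.7 × 2.0 = 0.64
π = 0.64 / 2 = 0.32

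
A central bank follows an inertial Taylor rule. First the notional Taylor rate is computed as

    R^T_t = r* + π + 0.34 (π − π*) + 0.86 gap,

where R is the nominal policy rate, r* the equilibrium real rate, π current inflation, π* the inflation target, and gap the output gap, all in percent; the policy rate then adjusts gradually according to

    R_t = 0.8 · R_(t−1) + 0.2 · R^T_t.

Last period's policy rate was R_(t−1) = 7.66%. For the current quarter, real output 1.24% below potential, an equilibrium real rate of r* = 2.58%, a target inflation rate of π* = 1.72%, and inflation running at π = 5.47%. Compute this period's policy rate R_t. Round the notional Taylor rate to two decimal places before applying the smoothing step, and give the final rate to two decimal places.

7.78%

Output 1.24% below potential → gap = -1.24.
R^T_t = 2.58 + 5.47 + 0.34 × (5.47 − 1.72) + 0.86 × (-1.24)
   = 2.58 + 5.47 + 1.275 − 1.0664 = 8.26
R_t = 0.8 × 7.66 + 0.2 × 8.26 = 6.128 + 1.652 = 7.78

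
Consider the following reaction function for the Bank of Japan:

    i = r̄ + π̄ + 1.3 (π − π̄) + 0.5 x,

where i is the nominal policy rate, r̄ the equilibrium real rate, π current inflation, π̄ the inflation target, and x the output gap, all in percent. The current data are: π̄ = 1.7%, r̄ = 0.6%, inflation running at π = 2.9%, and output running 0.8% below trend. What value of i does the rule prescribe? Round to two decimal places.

Output 0.8% below potential → x = -0.8.
i = 0.6 + 1.7 + 1.3 × (2.9 − 1.7) + 0.5 × (-0.8)
   = 0.6 + 1.7 + 1.56 − 0.4 = 3.46

3.46%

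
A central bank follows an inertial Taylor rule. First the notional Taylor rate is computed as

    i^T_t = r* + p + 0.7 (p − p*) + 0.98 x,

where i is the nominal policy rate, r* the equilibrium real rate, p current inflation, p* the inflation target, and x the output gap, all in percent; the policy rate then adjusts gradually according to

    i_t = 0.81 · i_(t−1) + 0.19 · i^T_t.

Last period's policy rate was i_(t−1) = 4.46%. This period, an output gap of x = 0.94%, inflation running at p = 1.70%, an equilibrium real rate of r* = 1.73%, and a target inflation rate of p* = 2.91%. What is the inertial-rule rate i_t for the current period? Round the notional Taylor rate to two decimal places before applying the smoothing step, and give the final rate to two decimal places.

i^T_t = 1.73 + 1.70 + 0.7 × (1.70 − 2.91) + 0.98 × 0.94
   = 1.73 + 1.7 − 0.847 + 0.9212 = 3.50
i_t = 0.81 × 4.46 + 0.19 × 3.50 = 3.6126 + 0.665 = 4.28

4.28%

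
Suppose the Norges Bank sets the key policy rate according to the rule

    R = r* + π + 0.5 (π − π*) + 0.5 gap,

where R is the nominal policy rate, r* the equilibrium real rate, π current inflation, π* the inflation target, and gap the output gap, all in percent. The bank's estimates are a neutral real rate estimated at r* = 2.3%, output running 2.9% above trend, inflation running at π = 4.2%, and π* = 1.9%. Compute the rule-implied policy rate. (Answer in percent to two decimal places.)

9.10%

Output 2.9% above potential → gap = 2.9.
R = 2.3 + 4.2 + 0.5 × (4.2 − 1.9) + 0.5 × 2.9
   = 2.3 + 4.2 + 1.15 + 1.45 = 9.10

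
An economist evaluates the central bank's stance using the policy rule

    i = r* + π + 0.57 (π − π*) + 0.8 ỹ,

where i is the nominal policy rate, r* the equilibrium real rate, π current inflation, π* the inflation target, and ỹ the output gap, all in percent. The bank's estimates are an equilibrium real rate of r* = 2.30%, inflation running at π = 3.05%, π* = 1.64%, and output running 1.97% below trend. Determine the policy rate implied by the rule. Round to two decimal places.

Output 1.97% below potential → ỹ = -1.97.
i = 2.30 + 3.05 + 0.57 × (3.05 − 1.64) + 0.8 × (-1.97)
   = 2.30 + 3.05 + 0.8037 − 1.576 = 4.58

4.58%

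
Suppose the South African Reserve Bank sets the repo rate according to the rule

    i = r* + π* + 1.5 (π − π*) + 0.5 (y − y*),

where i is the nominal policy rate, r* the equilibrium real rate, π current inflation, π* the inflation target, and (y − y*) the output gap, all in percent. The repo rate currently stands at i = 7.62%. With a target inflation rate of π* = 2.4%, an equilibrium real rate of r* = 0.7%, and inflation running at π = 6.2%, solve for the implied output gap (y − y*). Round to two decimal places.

-2.36%

0.5 (y − y*) = 7.62 − 0.7 − 2.4 − 1.5 × (6.2 − 2.4) = -1.18
(y − y*) = -1.18 / 0.5 = -2.36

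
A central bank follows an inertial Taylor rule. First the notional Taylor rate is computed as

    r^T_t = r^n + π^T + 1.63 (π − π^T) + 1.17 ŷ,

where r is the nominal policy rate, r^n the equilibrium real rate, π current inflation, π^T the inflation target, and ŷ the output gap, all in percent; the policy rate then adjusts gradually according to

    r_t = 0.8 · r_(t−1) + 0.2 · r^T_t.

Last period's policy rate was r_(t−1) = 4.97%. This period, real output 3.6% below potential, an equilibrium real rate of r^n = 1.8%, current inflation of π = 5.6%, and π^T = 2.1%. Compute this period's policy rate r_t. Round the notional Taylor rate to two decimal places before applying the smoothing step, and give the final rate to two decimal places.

Output 3.6% below potential → ŷ = -3.6.
r^T_t = 1.8 + 2.1 + 1.63 × (5.6 − 2.1) + 1.17 × (-3.6)
   = 1.8 + 2.1 + 5.705 − 4.212 = 5.39
r_t = 0.8 × 4.97 + 0.2 × 5.39 = 3.976 + 1.078 = 5.05

5.05%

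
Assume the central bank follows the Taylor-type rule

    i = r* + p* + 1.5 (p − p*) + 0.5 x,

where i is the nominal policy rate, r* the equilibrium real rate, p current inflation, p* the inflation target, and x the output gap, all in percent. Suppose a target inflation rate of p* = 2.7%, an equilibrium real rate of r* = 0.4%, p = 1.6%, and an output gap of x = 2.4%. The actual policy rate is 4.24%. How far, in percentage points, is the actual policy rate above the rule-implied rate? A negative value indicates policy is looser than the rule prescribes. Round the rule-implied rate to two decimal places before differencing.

1.59 pp

i = 0.4 + 2.7 + 1.5 × (1.6 − 2.7) + 0.5 × 2.4
   = 0.4 + 2.7 − 1.65 + 1.2 = 2.65
Deviation = 4.24 − 2.65 = 1.59 pp.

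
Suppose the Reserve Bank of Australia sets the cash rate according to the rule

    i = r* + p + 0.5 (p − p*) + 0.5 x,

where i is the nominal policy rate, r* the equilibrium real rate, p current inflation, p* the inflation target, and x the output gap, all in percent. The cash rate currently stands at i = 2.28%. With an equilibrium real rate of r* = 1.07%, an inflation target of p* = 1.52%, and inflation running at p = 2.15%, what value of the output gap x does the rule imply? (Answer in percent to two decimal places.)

-2.51%

0.5 x = 2.28 − 1.07 − 2.15 − 0.5 × (2.15 − 1.52) = -1.255
x = -1.255 / 0.5 = -2.51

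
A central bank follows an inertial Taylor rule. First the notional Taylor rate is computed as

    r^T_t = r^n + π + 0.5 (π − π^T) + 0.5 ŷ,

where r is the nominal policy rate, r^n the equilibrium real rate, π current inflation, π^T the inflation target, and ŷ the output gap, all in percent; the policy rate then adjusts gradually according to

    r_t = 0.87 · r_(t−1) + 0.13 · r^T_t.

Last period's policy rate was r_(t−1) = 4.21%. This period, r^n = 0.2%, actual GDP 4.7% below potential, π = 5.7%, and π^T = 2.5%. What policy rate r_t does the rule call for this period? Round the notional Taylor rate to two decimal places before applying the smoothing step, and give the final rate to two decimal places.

4.33%

Output 4.7% below potential → ŷ = -4.7.
r^T_t = 0.2 + 5.7 + 0.5 × (5.7 − 2.5) + 0.5 × (-4.7)
   = 0.2 + 5.7 + 1.6 − 2.35 = 5.15
r_t = 0.87 × 4.21 + 0.13 × 5.15 = 3.6627 + 0.6695 = 4.33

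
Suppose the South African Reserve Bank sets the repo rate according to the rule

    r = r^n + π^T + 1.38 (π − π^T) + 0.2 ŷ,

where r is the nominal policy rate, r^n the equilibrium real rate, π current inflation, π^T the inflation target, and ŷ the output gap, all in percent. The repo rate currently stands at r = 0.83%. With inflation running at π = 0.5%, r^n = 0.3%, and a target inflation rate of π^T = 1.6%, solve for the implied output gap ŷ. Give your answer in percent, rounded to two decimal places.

0.2 ŷ = 0.83 − 0.3 − 1.6 − 1.38 × (0.5 − 1.6) = 0.448
ŷ = 0.448 / 0.2 = 2.24

2.24%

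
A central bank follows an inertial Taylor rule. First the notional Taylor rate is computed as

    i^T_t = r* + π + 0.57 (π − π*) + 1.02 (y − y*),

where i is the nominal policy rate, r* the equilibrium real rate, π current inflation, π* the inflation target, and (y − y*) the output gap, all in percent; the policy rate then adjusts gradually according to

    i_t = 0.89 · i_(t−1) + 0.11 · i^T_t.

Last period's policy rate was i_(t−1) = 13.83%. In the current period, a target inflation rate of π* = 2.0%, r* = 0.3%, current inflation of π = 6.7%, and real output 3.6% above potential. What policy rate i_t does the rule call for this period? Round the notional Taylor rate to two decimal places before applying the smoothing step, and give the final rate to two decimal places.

13.78%

Output 3.6% above potential → (y − y*) = 3.6.
i^T_t = 0.3 + 6.7 + 0.57 × (6.7 − 2.0) + 1.02 × 3.6
   = 0.3 + 6.7 + 2.679 + 3.672 = 13.35
i_t = 0.89 × 13.83 + 0.11 × 13.35 = 12.3087 + 1.4685 = 13.78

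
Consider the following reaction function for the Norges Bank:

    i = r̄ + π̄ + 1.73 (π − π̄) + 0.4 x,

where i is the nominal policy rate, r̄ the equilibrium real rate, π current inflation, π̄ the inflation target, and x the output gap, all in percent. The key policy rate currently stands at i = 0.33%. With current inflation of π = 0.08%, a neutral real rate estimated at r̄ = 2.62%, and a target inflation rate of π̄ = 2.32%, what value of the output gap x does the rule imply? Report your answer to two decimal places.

0.4 x = 0.33 − 2.62 − 2.32 − 1.73 × (0.08 − 2.32) = -0.7348
x = -0.7348 / 0.4 = -1.84

-1.84%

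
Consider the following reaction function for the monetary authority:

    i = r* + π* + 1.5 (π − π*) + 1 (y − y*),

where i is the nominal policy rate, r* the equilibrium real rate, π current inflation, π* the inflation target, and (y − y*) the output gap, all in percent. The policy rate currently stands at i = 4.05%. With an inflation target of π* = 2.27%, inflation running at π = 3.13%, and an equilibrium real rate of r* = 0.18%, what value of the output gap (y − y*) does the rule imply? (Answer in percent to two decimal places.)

1 (y − y*) = 4.05 − 0.18 − 2.27 − 1.5 × (3.13 − 2.27) = 0.31
(y − y*) = 0.31 / 1 = 0.31

0.31%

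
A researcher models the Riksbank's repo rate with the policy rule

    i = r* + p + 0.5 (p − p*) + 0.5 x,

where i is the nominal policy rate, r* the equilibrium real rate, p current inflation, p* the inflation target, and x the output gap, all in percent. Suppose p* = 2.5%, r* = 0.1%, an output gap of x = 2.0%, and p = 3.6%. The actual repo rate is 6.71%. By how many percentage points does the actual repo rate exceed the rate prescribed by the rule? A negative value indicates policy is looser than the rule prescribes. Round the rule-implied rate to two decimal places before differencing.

i = 0.1 + 3.6 + 0.5 × (3.6 − 2.5) + 0.5 × 2.0
   = 0.1 + 3.6 + 0.55 + 1 = 5.25
Deviation = 6.71 − 5.25 = 1.46 pp.

1.46 pp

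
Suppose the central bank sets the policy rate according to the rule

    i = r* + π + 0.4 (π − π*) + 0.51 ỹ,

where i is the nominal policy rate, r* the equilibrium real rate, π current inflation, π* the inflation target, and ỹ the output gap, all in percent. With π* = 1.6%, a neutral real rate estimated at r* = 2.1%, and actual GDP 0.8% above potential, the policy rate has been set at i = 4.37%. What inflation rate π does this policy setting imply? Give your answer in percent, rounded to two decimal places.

Output 0.8% above potential → ỹ = 0.8.
Collecting π: i = r* + (1 + 0.4) π − 0.4 π* + 0.51 ỹ
1.4 π = 4.37 − 2.1 + 0.4 × 1.6 − 0.51 × 0.8 = 2.502
π = 2.502 / 1.4 = 1.79

1.79%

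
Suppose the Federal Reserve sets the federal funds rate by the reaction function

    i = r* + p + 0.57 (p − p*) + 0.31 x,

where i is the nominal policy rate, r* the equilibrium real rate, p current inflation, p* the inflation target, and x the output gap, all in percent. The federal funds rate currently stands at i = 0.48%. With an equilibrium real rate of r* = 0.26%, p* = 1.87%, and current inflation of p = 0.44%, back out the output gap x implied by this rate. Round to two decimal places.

0.31 x = 0.48 − 0.26 − 0.44 − 0.57 × (0.44 − 1.87) = 0.5951
x = 0.5951 / 0.31 = 1.92

1.92%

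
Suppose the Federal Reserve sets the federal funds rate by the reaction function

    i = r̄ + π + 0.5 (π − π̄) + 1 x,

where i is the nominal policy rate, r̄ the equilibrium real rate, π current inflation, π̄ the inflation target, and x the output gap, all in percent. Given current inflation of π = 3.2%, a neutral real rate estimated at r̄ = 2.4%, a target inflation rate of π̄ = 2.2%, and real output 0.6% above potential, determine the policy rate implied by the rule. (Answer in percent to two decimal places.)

Output 0.6% above potential → x = 0.6.
i = 2.4 + 3.2 + 0.5 × (3.2 − 2.2) + 1 × 0.6
   = 2.4 + 3.2 + 0.5 + 0.6 = 6.70

6.70%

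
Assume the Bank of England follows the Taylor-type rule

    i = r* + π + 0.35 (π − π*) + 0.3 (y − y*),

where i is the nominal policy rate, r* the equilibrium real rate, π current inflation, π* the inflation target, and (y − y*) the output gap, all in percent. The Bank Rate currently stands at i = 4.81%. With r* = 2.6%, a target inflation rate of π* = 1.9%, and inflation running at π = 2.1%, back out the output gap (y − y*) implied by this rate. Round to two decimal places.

0.13%

0.3 (y − y*) = 4.81 − 2.6 − 2.1 − 0.35 × (2.1 − 1.9) = 0.04
(y − y*) = 0.04 / 0.3 = 0.13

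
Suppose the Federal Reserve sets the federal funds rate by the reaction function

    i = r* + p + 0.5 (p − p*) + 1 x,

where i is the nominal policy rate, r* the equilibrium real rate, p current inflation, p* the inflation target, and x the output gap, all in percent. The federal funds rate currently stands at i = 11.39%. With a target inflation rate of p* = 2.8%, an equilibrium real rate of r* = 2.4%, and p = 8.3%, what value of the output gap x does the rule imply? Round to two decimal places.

-2.06%

1 x = 11.39 − 2.4 − 8.3 − 0.5 × (8.3 − 2.8) = -2.06
x = -2.06 / 1 = -2.06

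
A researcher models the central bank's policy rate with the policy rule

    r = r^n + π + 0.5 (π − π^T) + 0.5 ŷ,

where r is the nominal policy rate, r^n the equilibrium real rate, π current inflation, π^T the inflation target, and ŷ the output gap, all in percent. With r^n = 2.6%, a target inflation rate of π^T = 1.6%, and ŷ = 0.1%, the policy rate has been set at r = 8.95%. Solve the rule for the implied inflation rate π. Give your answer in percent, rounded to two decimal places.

4.73%

Collecting π: r = r^n + (1 + 0.5) π − 0.5 π^T + 0.5 ŷ
1.5 π = 8.95 − 2.6 + 0.5 × 1.6 − 0.5 × 0.1 = 7.1
π = 7.1 / 1.5 = 4.73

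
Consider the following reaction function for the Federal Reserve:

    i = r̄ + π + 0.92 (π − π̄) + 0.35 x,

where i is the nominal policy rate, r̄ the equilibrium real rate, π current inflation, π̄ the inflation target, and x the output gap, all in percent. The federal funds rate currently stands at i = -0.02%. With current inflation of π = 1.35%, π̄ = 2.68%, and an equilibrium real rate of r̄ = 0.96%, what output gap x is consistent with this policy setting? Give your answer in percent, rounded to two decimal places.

0.35 x = -0.02 − 0.96 − 1.35 − 0.92 × (1.35 − 2.68) = -1.1064
x = -1.1064 / 0.35 = -3.16

-3.16%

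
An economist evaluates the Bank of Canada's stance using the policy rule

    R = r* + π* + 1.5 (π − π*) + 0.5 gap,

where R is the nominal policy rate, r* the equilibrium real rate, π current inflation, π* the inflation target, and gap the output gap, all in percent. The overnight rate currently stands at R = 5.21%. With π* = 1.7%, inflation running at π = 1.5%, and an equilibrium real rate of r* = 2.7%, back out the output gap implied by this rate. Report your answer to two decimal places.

0.5 gap = 5.21 − 2.7 − 1.7 − 1.5 × (1.5 − 1.7) = 1.11
gap = 1.11 / 0.5 = 2.22

2.22%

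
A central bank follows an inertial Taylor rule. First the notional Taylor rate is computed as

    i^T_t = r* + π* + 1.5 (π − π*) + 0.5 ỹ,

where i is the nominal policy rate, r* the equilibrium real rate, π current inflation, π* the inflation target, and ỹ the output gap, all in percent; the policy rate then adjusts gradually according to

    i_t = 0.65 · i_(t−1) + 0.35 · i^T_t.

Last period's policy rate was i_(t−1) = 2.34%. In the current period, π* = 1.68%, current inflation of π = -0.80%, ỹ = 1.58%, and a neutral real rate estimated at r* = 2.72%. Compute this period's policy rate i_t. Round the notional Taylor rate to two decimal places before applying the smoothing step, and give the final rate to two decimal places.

i^T_t = 2.72 + 1.68 + 1.5 × (-0.80 − 1.68) + 0.5 × 1.58
   = 2.72 + 1.68 − 3.72 + 0.79 = 1.47
i_t = 0.65 × 2.34 + 0.35 × 1.47 = 1.521 + 0.5145 = 2.04

2.04%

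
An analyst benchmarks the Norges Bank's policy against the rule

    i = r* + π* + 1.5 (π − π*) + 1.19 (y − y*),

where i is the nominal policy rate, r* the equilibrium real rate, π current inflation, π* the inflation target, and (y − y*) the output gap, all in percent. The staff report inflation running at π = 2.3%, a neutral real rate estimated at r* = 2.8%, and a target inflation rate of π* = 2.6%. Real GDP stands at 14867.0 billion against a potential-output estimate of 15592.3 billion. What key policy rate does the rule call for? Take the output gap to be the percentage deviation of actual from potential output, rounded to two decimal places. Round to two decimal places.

-0.58%

Output gap = 100 × (14867.0 − 15592.3) / 15592.3 = -4.65%.
i = 2.80 + 2.60 + 1.5 × (2.30 − 2.60) + 1.19 × (-4.65)
   = 2.80 + 2.6 − 0.45 − 5.5335 = -0.58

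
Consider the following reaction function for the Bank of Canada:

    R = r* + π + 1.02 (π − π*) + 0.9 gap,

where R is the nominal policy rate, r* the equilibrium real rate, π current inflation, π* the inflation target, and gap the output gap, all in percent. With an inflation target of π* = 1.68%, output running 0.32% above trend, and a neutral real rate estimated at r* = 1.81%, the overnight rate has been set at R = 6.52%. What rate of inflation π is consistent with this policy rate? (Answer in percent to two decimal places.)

Output 0.32% above potential → gap = 0.32.
Collecting π: R = r* + (1 + 1.02) π − 1.02 π* + 0.9 gap
2.02 π = 6.52 − 1.81 + 1.02 × 1.68 − 0.9 × 0.32 = 6.1356
π = 6.1356 / 2.02 = 3.04

3.04%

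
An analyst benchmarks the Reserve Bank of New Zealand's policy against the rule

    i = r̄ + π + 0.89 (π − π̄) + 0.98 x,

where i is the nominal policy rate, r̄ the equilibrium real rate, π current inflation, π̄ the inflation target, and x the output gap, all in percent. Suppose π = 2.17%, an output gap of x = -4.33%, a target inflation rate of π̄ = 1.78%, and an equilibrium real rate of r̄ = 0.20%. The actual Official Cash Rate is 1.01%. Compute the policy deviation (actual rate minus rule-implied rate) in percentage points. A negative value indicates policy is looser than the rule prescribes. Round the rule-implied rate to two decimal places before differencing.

2.54 pp

i = 0.20 + 2.17 + 0.89 × (2.17 − 1.78) + 0.98 × (-4.33)
   = 0.20 + 2.17 + 0.3471 − 4.2434 = -1.53
Deviation = 1.01 − (-1.53) = 2.54 pp.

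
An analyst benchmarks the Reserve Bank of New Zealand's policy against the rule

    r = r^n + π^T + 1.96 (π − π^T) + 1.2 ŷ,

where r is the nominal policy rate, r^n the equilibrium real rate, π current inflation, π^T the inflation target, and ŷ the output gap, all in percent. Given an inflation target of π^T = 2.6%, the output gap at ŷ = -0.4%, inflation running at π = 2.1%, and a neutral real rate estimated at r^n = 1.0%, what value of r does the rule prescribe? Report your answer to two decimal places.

r = 1.0 + 2.6 + 1.96 × (2.1 − 2.6) + 1.2 × (-0.4)
   = 1.0 + 2.6 − 0.98 − 0.48 = 2.14

2.14%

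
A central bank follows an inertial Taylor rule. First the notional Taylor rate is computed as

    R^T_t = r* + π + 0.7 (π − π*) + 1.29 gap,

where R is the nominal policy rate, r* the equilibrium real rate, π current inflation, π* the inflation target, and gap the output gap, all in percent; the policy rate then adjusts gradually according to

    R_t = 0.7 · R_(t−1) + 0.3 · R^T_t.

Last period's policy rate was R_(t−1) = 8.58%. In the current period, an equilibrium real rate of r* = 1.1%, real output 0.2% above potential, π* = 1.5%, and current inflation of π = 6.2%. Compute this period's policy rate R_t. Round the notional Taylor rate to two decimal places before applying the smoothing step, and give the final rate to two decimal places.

9.26%

Output 0.2% above potential → gap = 0.2.
R^T_t = 1.1 + 6.2 + 0.7 × (6.2 − 1.5) + 1.29 × 0.2
   = 1.1 + 6.2 + 3.29 + 0.258 = 10.85
R_t = 0.7 × 8.58 + 0.3 × 10.85 = 6.006 + 3.255 = 9.26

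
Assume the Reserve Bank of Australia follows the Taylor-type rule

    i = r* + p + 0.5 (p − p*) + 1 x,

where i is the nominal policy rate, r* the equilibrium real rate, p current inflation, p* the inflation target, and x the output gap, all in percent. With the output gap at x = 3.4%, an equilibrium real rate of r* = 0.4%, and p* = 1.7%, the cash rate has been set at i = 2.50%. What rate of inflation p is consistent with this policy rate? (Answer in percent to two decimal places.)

-0.30%

Collecting p: i = r* + (1 + 0.5) p − 0.5 p* + 1 x
1.5 p = 2.50 − 0.4 + 0.5 × 1.7 − 1 × 3.4 = -0.45
p = -0.45 / 1.5 = -0.30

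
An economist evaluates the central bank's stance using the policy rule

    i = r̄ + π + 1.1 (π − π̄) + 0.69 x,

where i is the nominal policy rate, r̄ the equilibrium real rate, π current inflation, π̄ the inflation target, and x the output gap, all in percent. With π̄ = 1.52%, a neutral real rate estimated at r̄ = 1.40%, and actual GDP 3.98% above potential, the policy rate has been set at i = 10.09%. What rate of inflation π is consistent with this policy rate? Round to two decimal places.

3.63%

Output 3.98% above potential → x = 3.98.
Collecting π: i = r̄ + (1 + 1.1) π − 1.1 π̄ + 0.69 x
2.1 π = 10.09 − 1.40 + 1.1 × 1.52 − 0.69 × 3.98 = 7.6158
π = 7.6158 / 2.1 = 3.63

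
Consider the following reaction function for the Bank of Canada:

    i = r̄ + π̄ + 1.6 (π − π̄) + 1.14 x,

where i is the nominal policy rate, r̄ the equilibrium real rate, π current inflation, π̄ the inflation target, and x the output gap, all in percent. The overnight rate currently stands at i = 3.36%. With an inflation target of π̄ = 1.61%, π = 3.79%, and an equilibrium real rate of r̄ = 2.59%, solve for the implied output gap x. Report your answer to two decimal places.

-3.80%

1.14 x = 3.36 − 2.59 − 1.61 − 1.6 × (3.79 − 1.61) = -4.328
x = -4.328 / 1.14 = -3.80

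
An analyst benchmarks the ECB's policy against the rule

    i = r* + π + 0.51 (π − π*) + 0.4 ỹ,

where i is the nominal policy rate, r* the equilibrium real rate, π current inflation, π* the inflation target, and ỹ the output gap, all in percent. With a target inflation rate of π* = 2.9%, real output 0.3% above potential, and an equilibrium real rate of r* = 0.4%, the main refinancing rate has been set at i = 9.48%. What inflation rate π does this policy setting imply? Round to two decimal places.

Output 0.3% above potential → ỹ = 0.3.
Collecting π: i = r* + (1 + 0.51) π − 0.51 π* + 0.4 ỹ
1.51 π = 9.48 − 0.4 + 0.51 × 2.9 − 0.4 × 0.3 = 10.439
π = 10.439 / 1.51 = 6.91

6.91%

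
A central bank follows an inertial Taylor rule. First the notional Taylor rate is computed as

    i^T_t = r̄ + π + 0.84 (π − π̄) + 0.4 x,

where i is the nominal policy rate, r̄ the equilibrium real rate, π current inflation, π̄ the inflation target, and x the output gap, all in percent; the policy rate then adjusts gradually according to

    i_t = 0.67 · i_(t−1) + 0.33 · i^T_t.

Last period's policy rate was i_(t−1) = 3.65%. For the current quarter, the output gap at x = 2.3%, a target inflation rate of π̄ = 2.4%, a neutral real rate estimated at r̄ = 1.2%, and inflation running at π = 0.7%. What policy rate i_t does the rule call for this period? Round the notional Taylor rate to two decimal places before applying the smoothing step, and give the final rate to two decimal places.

2.90%

i^T_t = 1.2 + 0.7 + 0.84 × (0.7 − 2.4) + 0.4 × 2.3
   = 1.2 + 0.7 − 1.428 + 0.92 = 1.39
i_t = 0.67 × 3.65 + 0.33 × 1.39 = 2.4455 + 0.4587 = 2.90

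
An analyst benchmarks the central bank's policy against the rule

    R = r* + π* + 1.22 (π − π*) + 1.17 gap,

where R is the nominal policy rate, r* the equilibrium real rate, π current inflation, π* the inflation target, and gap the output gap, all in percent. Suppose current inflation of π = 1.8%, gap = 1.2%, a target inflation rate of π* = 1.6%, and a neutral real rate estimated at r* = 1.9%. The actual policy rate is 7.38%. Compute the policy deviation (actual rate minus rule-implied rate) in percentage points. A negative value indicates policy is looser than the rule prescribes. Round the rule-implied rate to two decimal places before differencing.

R = 1.9 + 1.6 + 1.22 × (1.8 − 1.6) + 1.17 × 1.2
   = 1.9 + 1.6 + 0.244 + 1.404 = 5.15
Deviation = 7.38 − 5.15 = 2.23 pp.

2.23 pp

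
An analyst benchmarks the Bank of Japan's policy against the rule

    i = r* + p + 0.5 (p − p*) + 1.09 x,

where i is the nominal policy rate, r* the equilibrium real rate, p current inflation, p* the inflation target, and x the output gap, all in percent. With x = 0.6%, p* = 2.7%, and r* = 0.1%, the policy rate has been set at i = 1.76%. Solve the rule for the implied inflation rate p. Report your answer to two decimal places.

1.57%

Collecting p: i = r* + (1 + 0.5) p − 0.5 p* + 1.09 x
1.5 p = 1.76 − 0.1 + 0.5 × 2.7 − 1.09 × 0.6 = 2.356
p = 2.356 / 1.5 = 1.57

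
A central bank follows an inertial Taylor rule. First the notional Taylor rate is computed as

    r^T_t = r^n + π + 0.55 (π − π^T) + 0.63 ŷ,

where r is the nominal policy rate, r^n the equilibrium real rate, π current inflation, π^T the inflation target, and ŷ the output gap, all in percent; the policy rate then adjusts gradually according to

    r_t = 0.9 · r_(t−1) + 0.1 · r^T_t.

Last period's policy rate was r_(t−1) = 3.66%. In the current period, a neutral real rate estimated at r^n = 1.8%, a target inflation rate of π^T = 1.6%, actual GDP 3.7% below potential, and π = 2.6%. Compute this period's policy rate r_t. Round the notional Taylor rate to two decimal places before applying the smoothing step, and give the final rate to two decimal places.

Output 3.7% below potential → ŷ = -3.7.
r^T_t = 1.8 + 2.6 + 0.55 × (2.6 − 1.6) + 0.63 × (-3.7)
   = 1.8 + 2.6 + 0.55 − 2.331 = 2.62
r_t = 0.9 × 3.66 + 0.1 × 2.62 = 3.294 + 0.262 = 3.56

3.56%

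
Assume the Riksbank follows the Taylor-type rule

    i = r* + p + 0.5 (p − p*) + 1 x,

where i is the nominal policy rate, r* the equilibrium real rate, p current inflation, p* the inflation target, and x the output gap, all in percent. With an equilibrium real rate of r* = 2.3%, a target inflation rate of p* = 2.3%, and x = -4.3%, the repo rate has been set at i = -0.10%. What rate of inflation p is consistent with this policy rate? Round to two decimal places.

2.03%

Collecting p: i = r* + (1 + 0.5) p − 0.5 p* + 1 x
1.5 p = -0.10 − 2.3 + 0.5 × 2.3 − 1 × (-4.3) = 3.05
p = 3.05 / 1.5 = 2.03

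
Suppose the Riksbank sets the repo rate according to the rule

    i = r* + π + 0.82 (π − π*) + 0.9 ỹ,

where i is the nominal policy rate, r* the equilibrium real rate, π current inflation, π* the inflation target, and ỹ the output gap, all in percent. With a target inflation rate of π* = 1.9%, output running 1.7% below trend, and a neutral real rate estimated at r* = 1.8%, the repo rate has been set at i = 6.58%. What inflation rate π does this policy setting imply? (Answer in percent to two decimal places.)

Output 1.7% below potential → ỹ = -1.7.
Collecting π: i = r* + (1 + 0.82) π − 0.82 π* + 0.9 ỹ
1.82 π = 6.58 − 1.8 + 0.82 × 1.9 − 0.9 × (-1.7) = 7.868
π = 7.868 / 1.82 = 4.32

4.32%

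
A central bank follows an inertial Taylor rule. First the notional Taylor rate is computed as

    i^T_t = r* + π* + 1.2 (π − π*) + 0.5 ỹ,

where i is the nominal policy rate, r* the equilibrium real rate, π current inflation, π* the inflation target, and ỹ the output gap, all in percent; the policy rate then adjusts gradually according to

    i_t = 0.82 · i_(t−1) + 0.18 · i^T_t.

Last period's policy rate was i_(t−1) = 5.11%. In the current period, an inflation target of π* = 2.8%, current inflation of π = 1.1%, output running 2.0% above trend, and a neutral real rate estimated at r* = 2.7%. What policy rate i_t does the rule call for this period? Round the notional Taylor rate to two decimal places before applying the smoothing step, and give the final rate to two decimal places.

Output 2.0% above potential → ỹ = 2.0.
i^T_t = 2.7 + 2.8 + 1.2 × (1.1 − 2.8) + 0.5 × 2.0
   = 2.7 + 2.8 − 2.04 + 1 = 4.46
i_t = 0.82 × 5.11 + 0.18 × 4.46 = 4.1902 + 0.8028 = 4.99

4.99%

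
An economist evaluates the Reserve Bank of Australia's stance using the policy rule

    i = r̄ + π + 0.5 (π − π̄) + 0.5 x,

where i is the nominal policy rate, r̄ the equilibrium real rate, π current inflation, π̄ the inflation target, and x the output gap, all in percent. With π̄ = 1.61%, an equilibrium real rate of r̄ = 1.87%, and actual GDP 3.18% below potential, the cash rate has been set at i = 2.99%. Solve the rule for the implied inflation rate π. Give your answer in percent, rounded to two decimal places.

Output 3.18% below potential → x = -3.18.
Collecting π: i = r̄ + (1 + 0.5) π − 0.5 π̄ + 0.5 x
1.5 π = 2.99 − 1.87 + 0.5 × 1.61 − 0.5 × (-3.18) = 3.515
π = 3.515 / 1.5 = 2.34

2.34%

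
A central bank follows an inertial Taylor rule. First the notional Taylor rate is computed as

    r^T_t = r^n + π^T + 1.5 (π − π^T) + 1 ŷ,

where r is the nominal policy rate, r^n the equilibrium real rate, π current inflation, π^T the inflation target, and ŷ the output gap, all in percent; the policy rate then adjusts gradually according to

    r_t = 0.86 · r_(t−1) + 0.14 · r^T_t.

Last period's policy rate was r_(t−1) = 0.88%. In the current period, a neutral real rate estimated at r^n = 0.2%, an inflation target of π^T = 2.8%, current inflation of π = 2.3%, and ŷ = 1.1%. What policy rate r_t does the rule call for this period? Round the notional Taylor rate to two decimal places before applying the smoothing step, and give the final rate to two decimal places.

r^T_t = 0.2 + 2.8 + 1.5 × (2.3 − 2.8) + 1 × 1.1
   = 0.2 + 2.8 − 0.75 + 1.1 = 3.35
r_t = 0.86 × 0.88 + 0.14 × 3.35 = 0.7568 + 0.469 = 1.23

1.23%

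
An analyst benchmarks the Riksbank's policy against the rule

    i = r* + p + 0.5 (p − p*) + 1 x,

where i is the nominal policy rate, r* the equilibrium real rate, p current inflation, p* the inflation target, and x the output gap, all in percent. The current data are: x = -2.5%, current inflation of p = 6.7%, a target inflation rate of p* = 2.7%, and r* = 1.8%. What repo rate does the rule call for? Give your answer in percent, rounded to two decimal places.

8.00%

i = 1.8 + 6.7 + 0.5 × (6.7 − 2.7) + 1 × (-2.5)
   = 1.8 + 6.7 + 2 − 2.5 = 8.00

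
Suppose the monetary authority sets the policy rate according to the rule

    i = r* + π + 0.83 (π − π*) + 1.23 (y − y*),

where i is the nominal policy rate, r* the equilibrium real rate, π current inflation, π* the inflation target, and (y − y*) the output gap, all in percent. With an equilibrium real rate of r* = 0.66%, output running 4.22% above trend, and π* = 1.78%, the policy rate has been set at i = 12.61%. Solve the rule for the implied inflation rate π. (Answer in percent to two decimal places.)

Output 4.22% above potential → (y − y*) = 4.22.
Collecting π: i = r* + (1 + 0.83) π − 0.83 π* + 1.23 (y − y*)
1.83 π = 12.61 − 0.66 + 0.83 × 1.78 − 1.23 × 4.22 = 8.2368
π = 8.2368 / 1.83 = 4.50

4.50%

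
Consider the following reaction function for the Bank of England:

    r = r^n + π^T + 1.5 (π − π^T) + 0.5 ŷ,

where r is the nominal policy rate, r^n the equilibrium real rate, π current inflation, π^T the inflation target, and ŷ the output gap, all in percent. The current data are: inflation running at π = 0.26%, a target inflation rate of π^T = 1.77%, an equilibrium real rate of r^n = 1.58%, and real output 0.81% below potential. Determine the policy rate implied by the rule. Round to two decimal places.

Output 0.81% below potential → ŷ = -0.81.
r = 1.58 + 1.77 + 1.5 × (0.26 − 1.77) + 0.5 × (-0.81)
   = 1.58 + 1.77 − 2.265 − 0.405 = 0.68

0.68%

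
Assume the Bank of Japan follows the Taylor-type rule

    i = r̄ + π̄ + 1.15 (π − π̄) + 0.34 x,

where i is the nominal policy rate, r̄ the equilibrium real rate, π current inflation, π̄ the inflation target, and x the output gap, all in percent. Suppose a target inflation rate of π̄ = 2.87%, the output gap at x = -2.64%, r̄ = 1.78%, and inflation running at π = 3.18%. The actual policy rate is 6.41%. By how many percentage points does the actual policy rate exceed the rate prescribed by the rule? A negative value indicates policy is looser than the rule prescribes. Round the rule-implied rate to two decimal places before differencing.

i = 1.78 + 2.87 + 1.15 × (3.18 − 2.87) + 0.34 × (-2.64)
   = 1.78 + 2.87 + 0.3565 − 0.8976 = 4.11
Deviation = 6.41 − 4.11 = 2.30 pp.

2.30 pp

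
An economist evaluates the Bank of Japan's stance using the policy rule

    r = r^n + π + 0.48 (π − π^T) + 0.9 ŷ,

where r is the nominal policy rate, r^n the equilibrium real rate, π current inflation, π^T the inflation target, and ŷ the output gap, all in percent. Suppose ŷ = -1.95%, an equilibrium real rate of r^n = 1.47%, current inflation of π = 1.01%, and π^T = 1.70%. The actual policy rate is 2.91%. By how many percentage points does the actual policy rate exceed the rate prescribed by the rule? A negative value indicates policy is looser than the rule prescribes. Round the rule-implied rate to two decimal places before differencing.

r = 1.47 + 1.01 + 0.48 × (1.01 − 1.70) + 0.9 × (-1.95)
   = 1.47 + 1.01 − 0.3312 − 1.755 = 0.39
Deviation = 2.91 − 0.39 = 2.52 pp.

2.52 pp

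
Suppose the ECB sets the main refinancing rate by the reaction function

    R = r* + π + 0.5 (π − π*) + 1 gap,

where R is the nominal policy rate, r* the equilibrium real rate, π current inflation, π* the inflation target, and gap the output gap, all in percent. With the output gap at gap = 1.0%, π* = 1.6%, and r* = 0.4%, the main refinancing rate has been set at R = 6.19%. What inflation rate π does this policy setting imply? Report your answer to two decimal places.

3.73%

Collecting π: R = r* + (1 + 0.5) π − 0.5 π* + 1 gap
1.5 π = 6.19 − 0.4 + 0.5 × 1.6 − 1 × 1.0 = 5.59
π = 5.59 / 1.5 = 3.73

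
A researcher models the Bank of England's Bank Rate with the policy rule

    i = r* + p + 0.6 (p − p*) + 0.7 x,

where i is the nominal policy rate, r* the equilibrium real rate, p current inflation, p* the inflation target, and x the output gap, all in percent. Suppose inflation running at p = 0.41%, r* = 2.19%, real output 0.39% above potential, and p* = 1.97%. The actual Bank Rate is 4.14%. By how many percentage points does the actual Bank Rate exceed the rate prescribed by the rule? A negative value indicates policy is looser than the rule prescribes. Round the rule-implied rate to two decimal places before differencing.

2.20 pp

Output 0.39% above potential → x = 0.39.
i = 2.19 + 0.41 + 0.6 × (0.41 − 1.97) + 0.7 × 0.39
   = 2.19 + 0.41 − 0.936 + 0.273 = 1.94
Deviation = 4.14 − 1.94 = 2.20 pp.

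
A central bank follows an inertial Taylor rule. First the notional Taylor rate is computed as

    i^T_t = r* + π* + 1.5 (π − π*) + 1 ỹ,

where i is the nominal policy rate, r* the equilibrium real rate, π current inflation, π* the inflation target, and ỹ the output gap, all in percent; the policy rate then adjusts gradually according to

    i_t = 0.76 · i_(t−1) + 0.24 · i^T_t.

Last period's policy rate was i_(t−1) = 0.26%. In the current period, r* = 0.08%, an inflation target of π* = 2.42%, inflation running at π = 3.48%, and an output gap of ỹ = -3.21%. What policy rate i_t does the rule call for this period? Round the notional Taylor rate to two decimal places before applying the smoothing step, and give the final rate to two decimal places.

0.41%

i^T_t = 0.08 + 2.42 + 1.5 × (3.48 − 2.42) + 1 × (-3.21)
   = 0.08 + 2.42 + 1.59 − 3.21 = 0.88
i_t = 0.76 × 0.26 + 0.24 × 0.88 = 0.1976 + 0.2112 = 0.41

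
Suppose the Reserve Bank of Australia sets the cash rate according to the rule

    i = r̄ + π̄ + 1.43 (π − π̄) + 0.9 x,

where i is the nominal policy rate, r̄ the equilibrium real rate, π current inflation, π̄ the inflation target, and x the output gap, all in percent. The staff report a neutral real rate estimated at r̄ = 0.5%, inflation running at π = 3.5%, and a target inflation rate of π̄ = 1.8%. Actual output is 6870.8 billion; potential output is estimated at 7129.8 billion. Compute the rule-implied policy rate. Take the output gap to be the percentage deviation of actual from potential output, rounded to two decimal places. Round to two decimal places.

1.46%

Output gap = 100 × (6870.8 − 7129.8) / 7129.8 = -3.63%.
i = 0.50 + 1.80 + 1.43 × (3.50 − 1.80) + 0.9 × (-3.63)
   = 0.50 + 1.8 + 2.431 − 3.267 = 1.46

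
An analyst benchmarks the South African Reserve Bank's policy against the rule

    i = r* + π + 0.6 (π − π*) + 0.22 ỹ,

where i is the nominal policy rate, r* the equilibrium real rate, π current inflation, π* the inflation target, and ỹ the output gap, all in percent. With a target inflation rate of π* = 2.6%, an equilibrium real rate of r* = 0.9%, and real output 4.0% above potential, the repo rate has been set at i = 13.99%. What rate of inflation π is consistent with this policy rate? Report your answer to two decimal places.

8.61%

Output 4.0% above potential → ỹ = 4.0.
Collecting π: i = r* + (1 + 0.6) π − 0.6 π* + 0.22 ỹ
1.6 π = 13.99 − 0.9 + 0.6 × 2.6 − 0.22 × 4.0 = 13.77
π = 13.77 / 1.6 = 8.61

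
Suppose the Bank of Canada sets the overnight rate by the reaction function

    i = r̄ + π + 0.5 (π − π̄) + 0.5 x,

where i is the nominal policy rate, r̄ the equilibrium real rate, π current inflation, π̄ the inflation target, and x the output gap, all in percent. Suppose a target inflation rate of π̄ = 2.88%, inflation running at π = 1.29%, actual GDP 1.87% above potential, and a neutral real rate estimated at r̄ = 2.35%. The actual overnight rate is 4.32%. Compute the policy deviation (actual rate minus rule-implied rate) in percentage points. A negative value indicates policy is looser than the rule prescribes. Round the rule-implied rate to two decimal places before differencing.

Output 1.87% above potential → x = 1.87.
i = 2.35 + 1.29 + 0.5 × (1.29 − 2.88) + 0.5 × 1.87
   = 2.35 + 1.29 − 0.795 + 0.935 = 3.78
Deviation = 4.32 − 3.78 = 0.54 pp.

0.54 pp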